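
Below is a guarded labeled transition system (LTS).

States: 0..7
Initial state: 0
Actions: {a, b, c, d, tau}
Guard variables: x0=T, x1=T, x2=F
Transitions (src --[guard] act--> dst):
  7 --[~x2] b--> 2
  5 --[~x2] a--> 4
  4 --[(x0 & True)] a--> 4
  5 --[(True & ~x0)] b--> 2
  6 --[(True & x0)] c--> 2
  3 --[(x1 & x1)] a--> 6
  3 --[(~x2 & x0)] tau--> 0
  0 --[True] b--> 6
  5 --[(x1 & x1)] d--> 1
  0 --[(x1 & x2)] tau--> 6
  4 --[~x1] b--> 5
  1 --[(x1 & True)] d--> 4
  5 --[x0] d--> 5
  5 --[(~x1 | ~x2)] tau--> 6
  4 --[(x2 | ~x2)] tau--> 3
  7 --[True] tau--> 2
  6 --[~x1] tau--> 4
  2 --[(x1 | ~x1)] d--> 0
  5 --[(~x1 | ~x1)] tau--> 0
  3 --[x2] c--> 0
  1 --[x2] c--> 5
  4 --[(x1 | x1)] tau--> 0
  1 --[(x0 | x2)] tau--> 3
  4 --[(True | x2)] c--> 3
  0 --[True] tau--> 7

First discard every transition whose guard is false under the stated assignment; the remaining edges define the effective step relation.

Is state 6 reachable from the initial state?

Answer: REACHABLE

Working:
18 transition(s) survive guard evaluation.
L0 = {0}
L1 = {6,7}  total {0,6,7}
L2 = {2}  total {0,2,6,7}
Reachable = {0,2,6,7}
Path to 6: b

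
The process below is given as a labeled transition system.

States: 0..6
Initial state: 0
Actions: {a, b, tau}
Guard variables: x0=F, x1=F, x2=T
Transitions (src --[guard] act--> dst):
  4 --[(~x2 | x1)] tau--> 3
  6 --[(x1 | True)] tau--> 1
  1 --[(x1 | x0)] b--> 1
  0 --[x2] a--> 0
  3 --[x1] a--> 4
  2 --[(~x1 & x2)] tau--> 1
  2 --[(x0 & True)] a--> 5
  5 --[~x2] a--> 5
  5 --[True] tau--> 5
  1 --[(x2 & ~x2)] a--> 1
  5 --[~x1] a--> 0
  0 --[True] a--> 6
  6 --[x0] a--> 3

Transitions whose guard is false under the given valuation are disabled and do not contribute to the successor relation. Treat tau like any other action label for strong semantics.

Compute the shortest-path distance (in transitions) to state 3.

Breadth-first toward 3:
  L0 = {0}
  L1 = {6}
  L2 = {1}
3 never appears.

Answer: UNREACHABLE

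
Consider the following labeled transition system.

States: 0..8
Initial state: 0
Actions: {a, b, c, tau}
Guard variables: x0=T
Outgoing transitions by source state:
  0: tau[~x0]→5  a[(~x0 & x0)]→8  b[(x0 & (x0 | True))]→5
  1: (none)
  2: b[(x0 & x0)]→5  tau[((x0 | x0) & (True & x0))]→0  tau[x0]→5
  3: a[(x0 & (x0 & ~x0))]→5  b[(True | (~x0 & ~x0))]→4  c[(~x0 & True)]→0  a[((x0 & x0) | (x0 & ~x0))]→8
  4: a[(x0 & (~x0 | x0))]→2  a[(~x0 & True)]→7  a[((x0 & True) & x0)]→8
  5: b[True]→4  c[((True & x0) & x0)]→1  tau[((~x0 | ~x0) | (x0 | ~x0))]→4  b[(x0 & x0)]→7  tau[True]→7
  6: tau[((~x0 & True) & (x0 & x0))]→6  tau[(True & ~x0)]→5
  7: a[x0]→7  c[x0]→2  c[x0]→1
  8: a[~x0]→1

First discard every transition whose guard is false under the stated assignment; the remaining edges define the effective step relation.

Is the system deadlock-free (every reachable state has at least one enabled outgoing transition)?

Reachable = {0,1,2,4,5,7,8}
  0: b→5  [1 exit(s)]
  1: ∅  [deadlock]
  2: b→5  tau→0  tau→5  [3 exit(s)]
  4: a→2  a→8  [2 exit(s)]
  5: b→4  b→7  c→1  tau→4  tau→7  [5 exit(s)]
  7: a→7  c→1  c→2  [3 exit(s)]
  8: ∅  [deadlock]
witness 1: b·c

Answer: DEADLOCK at state 1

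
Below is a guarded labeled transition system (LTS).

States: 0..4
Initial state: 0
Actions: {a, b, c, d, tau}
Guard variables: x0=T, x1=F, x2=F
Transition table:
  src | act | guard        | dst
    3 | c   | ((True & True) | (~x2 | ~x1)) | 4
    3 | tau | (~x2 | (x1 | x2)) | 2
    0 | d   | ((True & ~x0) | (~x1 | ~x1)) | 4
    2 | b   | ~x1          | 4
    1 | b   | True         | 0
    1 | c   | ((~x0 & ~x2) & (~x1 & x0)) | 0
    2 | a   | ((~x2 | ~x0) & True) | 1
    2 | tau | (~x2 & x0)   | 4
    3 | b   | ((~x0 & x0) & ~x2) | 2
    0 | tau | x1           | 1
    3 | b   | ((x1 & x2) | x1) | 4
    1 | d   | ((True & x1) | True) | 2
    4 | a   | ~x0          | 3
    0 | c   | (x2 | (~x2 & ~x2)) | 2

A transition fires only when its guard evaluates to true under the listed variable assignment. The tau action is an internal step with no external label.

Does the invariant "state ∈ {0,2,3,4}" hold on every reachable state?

Allowed set {0,2,3,4}
Reach set: {0,1,2,4}
  0: safe
  1: outside
  2: safe
  4: safe
reach 1 via c·a — violates

Answer: INVARIANT VIOLATED at state 1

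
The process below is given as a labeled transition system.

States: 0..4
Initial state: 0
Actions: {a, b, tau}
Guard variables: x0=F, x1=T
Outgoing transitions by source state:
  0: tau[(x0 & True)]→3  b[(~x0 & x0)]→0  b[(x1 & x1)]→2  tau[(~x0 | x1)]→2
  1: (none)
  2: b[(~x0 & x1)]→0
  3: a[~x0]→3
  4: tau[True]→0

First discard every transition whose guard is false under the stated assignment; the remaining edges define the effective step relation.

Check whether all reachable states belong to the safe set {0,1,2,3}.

Allowed set {0,1,2,3}
R = {0,2}
  0: ✓
  2: ✓

Answer: INVARIANT HOLDS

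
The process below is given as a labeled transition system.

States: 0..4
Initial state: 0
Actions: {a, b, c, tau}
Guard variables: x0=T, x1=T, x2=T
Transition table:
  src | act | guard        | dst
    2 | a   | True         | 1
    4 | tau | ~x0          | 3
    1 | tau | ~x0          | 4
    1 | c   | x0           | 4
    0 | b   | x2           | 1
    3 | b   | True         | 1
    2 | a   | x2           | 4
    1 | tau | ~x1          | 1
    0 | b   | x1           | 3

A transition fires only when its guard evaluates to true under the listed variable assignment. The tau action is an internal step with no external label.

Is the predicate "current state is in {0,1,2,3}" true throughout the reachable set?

Answer: INVARIANT VIOLATED at state 4

Trace:
Inv-set: {0,1,2,3}
R = {0,1,3,4}
  0: ✓
  1: ✓
  3: ✓
  4: VIOLATES
witness against invariant: b·c → 4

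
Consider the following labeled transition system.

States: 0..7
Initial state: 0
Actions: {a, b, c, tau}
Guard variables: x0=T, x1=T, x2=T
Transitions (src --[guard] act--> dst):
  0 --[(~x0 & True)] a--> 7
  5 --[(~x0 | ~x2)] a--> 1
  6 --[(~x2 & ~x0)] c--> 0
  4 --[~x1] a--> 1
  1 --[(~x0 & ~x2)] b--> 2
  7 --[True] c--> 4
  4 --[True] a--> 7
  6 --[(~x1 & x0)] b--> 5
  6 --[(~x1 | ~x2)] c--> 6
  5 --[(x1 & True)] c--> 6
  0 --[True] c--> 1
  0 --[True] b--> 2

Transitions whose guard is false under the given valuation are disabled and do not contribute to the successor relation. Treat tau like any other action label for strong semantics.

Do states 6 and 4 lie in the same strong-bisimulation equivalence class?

Refine partition for ~:
  P[0] = {{0,1,2,3,4,5,6,7}}
  P[1] = {{0},{1,2,3,6},{4},{5,7}}
  P[2] = {{0},{1,2,3,6},{4},{5},{7}}
Fixed point at round 3; 5 class(es).
[6]={1,2,3,6}  [4]={4}

Answer: NOT BISIMILAR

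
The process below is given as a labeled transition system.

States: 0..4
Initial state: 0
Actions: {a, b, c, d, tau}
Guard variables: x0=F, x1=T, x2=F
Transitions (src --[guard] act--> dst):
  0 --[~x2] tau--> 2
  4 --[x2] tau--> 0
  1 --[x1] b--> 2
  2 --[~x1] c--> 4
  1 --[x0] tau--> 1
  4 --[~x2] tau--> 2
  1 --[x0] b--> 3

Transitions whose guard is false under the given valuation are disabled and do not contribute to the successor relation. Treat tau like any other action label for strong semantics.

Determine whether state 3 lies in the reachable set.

Answer: UNREACHABLE

Trace:
After dropping false guards: 3 live edges.
depth 0: {0}
depth 1: {2}  cumulative {0,2}
Reach set: {0,2}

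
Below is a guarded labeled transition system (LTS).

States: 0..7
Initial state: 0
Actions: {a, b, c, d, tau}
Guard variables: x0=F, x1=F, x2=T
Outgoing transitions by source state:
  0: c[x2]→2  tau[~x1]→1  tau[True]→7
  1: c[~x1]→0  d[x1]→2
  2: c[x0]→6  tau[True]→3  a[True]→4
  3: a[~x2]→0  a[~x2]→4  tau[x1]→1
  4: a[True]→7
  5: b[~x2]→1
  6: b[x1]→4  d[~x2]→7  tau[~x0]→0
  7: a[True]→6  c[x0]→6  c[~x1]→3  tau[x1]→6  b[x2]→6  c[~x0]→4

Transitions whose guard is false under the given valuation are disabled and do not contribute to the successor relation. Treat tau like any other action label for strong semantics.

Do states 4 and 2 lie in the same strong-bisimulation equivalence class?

Compute ~ classes (split until stable):
  π0 = {{0,1,2,3,4,5,6,7}}
  π1 = {{0},{1},{2},{3,5},{4},{6},{7}}
7 equivalence class(es) (converged in 2)
class of 4: {4}; class of 2: {2}

Answer: NOT BISIMILAR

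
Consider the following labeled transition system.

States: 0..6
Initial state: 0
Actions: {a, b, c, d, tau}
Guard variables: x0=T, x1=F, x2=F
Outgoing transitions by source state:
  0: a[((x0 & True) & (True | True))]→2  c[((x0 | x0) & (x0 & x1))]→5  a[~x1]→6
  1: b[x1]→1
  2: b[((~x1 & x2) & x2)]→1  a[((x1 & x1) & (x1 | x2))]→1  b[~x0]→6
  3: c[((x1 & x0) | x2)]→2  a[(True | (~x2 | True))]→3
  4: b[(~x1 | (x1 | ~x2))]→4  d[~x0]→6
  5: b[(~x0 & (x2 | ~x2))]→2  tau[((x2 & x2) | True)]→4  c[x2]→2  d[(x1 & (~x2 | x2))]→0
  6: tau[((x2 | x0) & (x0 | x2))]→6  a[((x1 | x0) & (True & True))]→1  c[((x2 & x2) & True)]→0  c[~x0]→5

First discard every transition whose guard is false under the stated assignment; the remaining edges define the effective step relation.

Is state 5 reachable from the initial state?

Answer: UNREACHABLE

Working:
After dropping false guards: 7 live edges.
depth 0: {0}
depth 1: {2,6}  total {0,2,6}
depth 2: {1}  total {0,1,2,6}
R = {0,1,2,6}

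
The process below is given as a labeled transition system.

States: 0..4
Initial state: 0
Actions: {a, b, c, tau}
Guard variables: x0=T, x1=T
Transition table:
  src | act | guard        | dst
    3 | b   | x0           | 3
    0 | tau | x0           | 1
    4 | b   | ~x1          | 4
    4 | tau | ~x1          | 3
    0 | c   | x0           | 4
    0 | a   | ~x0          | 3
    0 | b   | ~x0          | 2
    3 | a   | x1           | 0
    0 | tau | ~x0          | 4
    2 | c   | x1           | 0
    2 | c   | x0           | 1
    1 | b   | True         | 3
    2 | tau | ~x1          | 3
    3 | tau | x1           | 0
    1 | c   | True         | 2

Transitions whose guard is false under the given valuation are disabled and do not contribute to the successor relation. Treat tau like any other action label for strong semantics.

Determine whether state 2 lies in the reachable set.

After dropping false guards: 9 live edges.
Layer 0: {0}
Layer 1: {1,4}  now seen {0,1,4}
Layer 2: {2,3}  now seen {0,1,2,3,4}
R = {0,1,2,3,4}
trace reaching 2: tau·c

Answer: REACHABLE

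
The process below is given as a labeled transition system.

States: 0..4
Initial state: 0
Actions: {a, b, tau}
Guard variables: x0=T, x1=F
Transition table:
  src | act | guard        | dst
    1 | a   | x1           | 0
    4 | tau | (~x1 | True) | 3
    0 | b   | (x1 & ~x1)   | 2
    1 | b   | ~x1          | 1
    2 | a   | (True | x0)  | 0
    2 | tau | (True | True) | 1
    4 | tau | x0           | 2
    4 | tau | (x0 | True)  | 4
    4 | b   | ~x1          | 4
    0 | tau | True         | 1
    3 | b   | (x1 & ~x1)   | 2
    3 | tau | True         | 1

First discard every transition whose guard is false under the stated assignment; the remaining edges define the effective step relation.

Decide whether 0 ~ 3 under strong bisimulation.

Refine partition for ~:
  π0 = {{0,1,2,3,4}}
  π1 = {{0,3},{1},{2},{4}}
stable after 2 split(s): 4 block(s)
class of 0: {0,3}; class of 3: {0,3}

Answer: BISIMILAR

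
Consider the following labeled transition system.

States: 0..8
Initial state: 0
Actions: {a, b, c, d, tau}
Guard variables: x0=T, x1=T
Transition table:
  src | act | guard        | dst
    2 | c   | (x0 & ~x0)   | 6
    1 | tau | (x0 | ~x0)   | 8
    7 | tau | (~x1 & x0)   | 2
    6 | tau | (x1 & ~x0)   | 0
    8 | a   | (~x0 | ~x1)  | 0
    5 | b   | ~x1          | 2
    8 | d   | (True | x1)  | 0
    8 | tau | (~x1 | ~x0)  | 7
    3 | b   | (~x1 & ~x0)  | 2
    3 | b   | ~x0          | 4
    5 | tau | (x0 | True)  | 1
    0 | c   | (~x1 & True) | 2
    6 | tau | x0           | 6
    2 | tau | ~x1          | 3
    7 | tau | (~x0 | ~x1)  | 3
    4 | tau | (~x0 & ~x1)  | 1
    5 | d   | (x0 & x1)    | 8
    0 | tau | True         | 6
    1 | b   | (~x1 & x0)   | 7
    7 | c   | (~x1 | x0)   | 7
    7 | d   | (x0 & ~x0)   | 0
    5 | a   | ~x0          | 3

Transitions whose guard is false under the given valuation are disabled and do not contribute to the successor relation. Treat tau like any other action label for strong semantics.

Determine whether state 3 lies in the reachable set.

Answer: UNREACHABLE

Trace:
After dropping false guards: 7 live edges.
depth 0: {0}
depth 1: {6}  cumulative {0,6}
Reachable = {0,6}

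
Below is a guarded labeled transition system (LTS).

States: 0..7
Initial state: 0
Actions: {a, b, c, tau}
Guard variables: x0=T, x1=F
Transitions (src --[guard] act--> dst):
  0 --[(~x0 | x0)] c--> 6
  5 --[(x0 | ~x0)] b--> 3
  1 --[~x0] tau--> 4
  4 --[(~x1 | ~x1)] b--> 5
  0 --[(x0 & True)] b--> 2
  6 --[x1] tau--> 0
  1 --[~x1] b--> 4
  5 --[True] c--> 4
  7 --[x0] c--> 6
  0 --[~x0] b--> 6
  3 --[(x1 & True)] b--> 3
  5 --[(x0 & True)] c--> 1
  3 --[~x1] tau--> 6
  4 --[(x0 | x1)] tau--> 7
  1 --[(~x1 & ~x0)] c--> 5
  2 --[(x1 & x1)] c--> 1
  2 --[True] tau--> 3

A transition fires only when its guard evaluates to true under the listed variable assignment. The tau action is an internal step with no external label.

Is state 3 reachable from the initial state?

Answer: REACHABLE

Trace:
After dropping false guards: 11 live edges.
L0 = {0}
L1 = {2,6}  now seen {0,2,6}
L2 = {3}  now seen {0,2,3,6}
Reach set: {0,2,3,6}
witness 3: b·tau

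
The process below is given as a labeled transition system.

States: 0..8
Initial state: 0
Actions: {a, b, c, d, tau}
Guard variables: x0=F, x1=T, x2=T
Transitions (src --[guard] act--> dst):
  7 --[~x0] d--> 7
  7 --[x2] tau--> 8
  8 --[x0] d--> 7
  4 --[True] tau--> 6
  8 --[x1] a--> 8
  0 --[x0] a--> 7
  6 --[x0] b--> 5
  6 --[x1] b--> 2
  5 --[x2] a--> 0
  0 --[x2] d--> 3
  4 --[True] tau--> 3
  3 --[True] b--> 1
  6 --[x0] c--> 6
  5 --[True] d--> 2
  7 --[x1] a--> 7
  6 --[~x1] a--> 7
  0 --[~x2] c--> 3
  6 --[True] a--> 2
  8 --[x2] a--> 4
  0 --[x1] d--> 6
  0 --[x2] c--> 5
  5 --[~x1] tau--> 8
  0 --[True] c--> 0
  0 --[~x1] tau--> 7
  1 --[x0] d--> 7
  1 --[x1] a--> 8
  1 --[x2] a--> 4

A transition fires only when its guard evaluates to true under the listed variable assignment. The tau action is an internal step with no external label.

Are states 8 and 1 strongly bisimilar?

Bisimulation quotient by refinement:
  round 0: {{0,1,2,3,4,5,6,7,8}}
  round 1: {{0},{1,8},{2},{3},{4},{5},{6},{7}}
8 equivalence class(es) (converged in 2)
[8]={1,8}  [1]={1,8}

Answer: BISIMILAR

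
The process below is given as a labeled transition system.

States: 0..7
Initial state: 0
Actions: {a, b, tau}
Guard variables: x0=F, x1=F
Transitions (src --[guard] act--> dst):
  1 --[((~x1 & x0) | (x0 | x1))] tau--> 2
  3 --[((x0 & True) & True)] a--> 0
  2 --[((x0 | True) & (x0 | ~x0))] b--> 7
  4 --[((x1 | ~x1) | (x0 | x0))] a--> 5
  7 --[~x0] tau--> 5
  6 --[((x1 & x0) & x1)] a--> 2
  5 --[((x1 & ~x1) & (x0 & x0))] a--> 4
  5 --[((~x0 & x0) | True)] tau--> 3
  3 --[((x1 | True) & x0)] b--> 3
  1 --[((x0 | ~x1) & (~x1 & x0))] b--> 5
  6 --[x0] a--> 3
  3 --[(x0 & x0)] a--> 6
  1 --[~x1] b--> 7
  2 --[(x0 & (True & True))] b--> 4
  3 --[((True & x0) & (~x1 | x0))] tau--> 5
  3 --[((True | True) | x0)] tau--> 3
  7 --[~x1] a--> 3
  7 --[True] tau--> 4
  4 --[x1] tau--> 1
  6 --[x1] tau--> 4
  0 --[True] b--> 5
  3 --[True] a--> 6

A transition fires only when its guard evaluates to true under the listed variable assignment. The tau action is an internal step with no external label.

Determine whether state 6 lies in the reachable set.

10 transition(s) survive guard evaluation.
depth 0: {0}
depth 1: {5}  cumulative {0,5}
depth 2: {3}  cumulative {0,3,5}
depth 3: {6}  cumulative {0,3,5,6}
R = {0,3,5,6}
Path to 6: b·tau·a

Answer: REACHABLE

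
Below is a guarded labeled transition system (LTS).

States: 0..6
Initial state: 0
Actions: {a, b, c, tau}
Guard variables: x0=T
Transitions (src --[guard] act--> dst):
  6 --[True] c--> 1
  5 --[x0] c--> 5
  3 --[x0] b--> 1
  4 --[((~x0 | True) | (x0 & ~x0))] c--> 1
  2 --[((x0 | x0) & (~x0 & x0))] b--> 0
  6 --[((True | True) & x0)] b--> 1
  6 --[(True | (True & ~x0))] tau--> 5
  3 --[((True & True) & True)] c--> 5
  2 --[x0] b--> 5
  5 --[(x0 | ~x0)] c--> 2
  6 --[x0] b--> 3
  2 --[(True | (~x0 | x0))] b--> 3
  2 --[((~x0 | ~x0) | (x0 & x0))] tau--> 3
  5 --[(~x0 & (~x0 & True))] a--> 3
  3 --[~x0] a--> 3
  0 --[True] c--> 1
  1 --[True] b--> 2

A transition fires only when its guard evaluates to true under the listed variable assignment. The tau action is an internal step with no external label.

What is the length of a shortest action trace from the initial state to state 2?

Answer: 2

Analysis:
Layered search for 2:
  L0 = {0}
  L1 = {1}
  L2 = {2}
depth(2)=2, e.g. c·b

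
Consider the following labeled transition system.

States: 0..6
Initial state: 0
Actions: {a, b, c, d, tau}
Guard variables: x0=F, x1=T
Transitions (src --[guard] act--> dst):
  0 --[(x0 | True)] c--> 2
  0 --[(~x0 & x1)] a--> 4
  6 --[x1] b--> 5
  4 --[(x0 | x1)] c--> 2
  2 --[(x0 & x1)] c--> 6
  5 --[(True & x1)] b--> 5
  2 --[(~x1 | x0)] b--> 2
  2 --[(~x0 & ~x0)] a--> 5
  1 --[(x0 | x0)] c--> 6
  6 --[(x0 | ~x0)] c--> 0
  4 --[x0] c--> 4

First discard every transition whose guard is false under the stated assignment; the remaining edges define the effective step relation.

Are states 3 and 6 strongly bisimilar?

Refine partition for ~:
  round 0: {{0,1,2,3,4,5,6}}
  round 1: {{0},{1,3},{2},{4},{5},{6}}
6 equivalence class(es) (converged in 2)
[3]={1,3}  [6]={6}

Answer: NOT BISIMILAR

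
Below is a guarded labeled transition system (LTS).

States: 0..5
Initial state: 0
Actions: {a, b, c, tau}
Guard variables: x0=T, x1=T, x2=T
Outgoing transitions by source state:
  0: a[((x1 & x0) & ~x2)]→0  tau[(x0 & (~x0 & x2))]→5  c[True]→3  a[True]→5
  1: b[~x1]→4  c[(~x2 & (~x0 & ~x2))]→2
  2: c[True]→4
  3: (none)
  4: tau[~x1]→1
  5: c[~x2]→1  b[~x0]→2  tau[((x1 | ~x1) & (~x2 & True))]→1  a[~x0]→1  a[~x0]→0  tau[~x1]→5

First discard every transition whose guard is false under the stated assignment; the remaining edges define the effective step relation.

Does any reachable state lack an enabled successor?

Answer: DEADLOCK at state 3

Trace:
Reach set: {0,3,5}
  0: a→5  c→3  [deg 2]
  3: ∅  [deadlock]
  5: ∅  [deadlock]
witness 3: c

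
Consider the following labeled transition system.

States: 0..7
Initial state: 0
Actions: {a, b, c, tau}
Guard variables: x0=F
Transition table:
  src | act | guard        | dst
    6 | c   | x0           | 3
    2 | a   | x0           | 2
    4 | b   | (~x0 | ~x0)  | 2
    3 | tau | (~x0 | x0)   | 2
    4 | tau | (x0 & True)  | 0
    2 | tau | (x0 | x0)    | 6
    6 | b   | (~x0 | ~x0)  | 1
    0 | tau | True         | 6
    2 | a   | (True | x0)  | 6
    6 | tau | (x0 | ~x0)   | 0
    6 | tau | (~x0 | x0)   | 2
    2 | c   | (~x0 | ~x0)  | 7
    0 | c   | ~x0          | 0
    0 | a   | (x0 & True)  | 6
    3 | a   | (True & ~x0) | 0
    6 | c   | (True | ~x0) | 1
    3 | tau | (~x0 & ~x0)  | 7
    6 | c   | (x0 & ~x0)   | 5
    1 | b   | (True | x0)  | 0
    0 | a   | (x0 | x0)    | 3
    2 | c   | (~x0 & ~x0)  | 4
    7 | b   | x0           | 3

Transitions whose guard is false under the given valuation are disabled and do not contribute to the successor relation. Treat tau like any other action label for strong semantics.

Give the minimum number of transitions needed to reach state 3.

Answer: UNREACHABLE

Working:
Layered search for 3:
  depth 0: {0}
  depth 1: {6}
  depth 2: {1,2}
  depth 3: {4,7}
3 never appears.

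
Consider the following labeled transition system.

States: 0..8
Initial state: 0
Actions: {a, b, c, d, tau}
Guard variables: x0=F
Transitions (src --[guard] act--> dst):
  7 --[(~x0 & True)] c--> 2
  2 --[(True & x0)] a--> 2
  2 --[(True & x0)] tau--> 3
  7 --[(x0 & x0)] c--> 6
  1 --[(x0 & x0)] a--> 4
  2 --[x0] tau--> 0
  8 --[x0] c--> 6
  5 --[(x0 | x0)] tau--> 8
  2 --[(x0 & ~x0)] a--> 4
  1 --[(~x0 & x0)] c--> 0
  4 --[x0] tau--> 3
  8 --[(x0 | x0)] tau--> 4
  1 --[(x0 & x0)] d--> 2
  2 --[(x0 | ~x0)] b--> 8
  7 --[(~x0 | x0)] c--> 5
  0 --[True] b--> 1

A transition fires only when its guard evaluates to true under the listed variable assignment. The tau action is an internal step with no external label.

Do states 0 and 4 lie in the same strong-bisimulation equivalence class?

Bisimulation quotient by refinement:
  P[0] = {{0,1,2,3,4,5,6,7,8}}
  P[1] = {{0,2},{1,3,4,5,6,8},{7}}
Fixed point at round 2; 3 class(es).
class of 0: {0,2}; class of 4: {1,3,4,5,6,8}

Answer: NOT BISIMILAR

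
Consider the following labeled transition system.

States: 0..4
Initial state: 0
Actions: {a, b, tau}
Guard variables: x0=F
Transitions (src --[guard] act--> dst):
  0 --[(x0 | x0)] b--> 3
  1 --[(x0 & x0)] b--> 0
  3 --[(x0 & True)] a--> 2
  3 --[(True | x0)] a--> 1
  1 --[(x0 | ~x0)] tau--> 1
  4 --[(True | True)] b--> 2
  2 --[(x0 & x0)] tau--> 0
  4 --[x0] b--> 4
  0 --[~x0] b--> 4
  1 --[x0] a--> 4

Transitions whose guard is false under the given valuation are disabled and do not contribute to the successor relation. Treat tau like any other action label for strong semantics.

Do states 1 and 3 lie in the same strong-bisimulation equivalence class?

Compute ~ classes (split until stable):
  round 0: {{0,1,2,3,4}}
  round 1: {{0,4},{1},{2},{3}}
  round 2: {{0},{1},{2},{3},{4}}
Fixed point at round 3; 5 class(es).
1∈{1}, 3∈{3}

Answer: NOT BISIMILAR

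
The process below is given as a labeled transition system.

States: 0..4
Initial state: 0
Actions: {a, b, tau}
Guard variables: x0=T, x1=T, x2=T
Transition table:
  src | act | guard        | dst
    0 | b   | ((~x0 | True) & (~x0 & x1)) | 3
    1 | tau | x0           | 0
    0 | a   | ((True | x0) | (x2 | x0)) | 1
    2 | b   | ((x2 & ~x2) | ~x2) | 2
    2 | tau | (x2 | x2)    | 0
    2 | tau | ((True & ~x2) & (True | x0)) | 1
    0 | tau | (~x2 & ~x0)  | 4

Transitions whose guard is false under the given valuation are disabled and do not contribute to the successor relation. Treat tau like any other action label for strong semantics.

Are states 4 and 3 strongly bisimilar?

Bisimulation quotient by refinement:
  π0 = {{0,1,2,3,4}}
  π1 = {{0},{1,2},{3,4}}
3 equivalence class(es) (converged in 2)
[4]={3,4}  [3]={3,4}

Answer: BISIMILAR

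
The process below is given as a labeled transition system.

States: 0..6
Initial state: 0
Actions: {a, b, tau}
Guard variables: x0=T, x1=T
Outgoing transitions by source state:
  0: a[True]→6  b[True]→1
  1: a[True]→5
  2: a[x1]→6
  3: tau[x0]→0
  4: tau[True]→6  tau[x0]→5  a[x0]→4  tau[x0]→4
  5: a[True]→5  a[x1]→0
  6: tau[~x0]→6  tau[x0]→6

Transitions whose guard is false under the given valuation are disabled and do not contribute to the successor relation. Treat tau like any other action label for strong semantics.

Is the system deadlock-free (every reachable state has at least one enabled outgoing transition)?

Answer: DEADLOCK-FREE

Trace:
Reach set: {0,1,5,6}
  0: a→6  b→1  [2 exit(s)]
  1: a→5  [1 exit(s)]
  5: a→0  a→5  [2 exit(s)]
  6: tau→6  [1 exit(s)]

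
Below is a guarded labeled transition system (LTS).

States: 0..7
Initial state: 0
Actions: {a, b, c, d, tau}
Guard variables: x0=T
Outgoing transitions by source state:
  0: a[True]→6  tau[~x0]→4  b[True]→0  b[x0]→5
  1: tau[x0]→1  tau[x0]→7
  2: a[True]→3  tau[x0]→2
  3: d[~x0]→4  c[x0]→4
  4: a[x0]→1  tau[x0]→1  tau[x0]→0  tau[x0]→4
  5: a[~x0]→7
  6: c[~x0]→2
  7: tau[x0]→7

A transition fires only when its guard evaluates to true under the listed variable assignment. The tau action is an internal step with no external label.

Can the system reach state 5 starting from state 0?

Answer: REACHABLE

Analysis:
Guard filter leaves 13 enabled edge(s).
L0 = {0}
L1 = {5,6}  now seen {0,5,6}
Reachable = {0,5,6}
trace reaching 5: b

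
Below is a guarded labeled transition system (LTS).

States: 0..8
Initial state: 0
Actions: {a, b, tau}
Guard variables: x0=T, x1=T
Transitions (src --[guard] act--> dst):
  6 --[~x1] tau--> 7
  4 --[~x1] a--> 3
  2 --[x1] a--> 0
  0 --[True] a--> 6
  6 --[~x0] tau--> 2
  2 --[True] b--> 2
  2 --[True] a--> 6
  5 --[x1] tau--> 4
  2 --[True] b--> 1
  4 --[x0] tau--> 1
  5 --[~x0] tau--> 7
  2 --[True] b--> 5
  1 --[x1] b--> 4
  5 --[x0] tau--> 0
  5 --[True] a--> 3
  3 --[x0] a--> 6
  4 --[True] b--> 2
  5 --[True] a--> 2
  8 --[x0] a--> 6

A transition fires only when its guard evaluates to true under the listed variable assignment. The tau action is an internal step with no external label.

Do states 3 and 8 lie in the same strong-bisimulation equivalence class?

Answer: BISIMILAR

Analysis:
Refine partition for ~:
  round 0: {{0,1,2,3,4,5,6,7,8}}
  round 1: {{0,3,8},{1},{2},{4},{5},{6,7}}
stable after 2 split(s): 6 block(s)
3∈{0,3,8}, 8∈{0,3,8}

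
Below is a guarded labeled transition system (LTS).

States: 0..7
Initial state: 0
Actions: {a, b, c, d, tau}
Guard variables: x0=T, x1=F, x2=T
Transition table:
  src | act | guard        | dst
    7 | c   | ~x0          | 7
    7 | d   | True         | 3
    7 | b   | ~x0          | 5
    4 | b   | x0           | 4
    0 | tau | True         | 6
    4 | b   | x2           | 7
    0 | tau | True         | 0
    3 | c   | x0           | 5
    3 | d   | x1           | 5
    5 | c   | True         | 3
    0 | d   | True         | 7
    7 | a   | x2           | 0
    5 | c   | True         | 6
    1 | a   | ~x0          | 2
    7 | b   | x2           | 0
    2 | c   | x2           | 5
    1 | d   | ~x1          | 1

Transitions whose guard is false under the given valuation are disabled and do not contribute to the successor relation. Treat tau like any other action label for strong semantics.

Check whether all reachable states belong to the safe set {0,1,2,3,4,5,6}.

Answer: INVARIANT VIOLATED at state 7

Working:
Safe = {0,1,2,3,4,5,6}
R = {0,3,5,6,7}
  0: safe
  3: safe
  5: safe
  6: safe
  7: outside
witness against invariant: d → 7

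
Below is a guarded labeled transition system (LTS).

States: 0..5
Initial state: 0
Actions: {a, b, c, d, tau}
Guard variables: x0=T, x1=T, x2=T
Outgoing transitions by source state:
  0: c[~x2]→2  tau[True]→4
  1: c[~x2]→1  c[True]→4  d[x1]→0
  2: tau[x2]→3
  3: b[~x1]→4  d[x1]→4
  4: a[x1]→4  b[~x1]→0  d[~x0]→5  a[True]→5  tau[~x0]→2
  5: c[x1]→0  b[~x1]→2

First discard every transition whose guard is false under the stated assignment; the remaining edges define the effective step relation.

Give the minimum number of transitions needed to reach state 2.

Layered search for 2:
  depth 0: {0}
  depth 1: {4}
  depth 2: {5}
2 never appears.

Answer: UNREACHABLE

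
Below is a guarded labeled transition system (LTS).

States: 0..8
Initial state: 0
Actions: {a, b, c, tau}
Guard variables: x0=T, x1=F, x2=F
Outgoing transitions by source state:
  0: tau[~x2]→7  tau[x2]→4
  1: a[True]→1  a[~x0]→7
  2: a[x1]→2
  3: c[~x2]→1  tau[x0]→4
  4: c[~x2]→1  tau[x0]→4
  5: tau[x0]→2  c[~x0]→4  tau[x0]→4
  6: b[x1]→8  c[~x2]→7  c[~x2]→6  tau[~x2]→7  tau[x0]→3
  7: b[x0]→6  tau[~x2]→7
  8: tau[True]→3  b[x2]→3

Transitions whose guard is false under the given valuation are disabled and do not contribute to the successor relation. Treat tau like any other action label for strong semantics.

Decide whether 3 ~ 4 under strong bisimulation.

Answer: BISIMILAR

Trace:
Bisimulation quotient by refinement:
  P[0] = {{0,1,2,3,4,5,6,7,8}}
  P[1] = {{0,5,8},{1},{2},{3,4,6},{7}}
  P[2] = {{0},{1},{2},{3,4},{5},{6},{7},{8}}
8 equivalence class(es) (converged in 3)
3∈{3,4}, 4∈{3,4}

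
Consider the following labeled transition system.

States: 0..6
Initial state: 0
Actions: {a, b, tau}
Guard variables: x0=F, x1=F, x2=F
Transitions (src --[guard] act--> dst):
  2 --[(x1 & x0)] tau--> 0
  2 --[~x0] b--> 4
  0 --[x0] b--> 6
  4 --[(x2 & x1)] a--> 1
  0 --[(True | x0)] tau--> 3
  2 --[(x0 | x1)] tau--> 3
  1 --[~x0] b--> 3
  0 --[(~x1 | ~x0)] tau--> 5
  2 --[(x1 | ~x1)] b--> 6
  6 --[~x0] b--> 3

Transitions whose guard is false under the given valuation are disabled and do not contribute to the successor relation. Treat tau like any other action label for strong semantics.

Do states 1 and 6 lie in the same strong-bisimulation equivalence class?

Answer: BISIMILAR

Analysis:
Refine partition for ~:
  round 0: {{0,1,2,3,4,5,6}}
  round 1: {{0},{1,2,6},{3,4,5}}
  round 2: {{0},{1,6},{2},{3,4,5}}
stable after 3 split(s): 4 block(s)
class of 1: {1,6}; class of 6: {1,6}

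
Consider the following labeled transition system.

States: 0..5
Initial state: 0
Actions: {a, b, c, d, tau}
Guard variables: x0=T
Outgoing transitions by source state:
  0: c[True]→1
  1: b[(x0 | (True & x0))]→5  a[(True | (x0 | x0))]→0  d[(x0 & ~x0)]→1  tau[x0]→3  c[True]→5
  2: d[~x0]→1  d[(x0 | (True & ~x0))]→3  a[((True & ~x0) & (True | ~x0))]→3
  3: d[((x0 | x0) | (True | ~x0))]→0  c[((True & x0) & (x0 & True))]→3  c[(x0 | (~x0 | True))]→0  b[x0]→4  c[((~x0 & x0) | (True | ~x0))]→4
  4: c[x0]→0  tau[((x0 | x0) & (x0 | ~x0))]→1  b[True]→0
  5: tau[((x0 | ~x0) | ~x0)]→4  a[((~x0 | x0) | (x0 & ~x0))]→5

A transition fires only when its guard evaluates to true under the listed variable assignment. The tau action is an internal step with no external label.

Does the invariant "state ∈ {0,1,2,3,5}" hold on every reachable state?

Inv-set: {0,1,2,3,5}
Reach set: {0,1,3,4,5}
  0: safe
  1: safe
  3: safe
  4: ✗ unsafe
  5: safe
witness against invariant: c·b·tau → 4

Answer: INVARIANT VIOLATED at state 4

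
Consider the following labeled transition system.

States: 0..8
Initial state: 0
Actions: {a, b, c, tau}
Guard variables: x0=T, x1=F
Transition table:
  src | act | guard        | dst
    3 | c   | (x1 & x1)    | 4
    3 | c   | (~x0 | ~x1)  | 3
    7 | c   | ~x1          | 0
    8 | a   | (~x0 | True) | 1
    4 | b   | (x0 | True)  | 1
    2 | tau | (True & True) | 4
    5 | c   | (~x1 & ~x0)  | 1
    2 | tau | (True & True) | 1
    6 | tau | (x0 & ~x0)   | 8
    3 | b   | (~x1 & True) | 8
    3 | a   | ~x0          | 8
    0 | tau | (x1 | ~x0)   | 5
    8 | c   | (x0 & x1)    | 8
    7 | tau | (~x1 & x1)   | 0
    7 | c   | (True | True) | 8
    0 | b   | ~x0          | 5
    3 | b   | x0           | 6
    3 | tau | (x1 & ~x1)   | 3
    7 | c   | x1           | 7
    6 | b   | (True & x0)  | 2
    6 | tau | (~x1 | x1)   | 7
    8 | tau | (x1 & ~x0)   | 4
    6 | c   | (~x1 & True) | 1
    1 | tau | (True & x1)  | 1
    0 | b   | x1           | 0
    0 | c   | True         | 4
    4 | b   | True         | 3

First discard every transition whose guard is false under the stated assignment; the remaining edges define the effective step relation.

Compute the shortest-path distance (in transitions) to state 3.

Answer: 2

Analysis:
Layered search for 3:
  depth 0: {0}
  depth 1: {4}
  depth 2: {1,3}
first hit 3 at d=2 via c·b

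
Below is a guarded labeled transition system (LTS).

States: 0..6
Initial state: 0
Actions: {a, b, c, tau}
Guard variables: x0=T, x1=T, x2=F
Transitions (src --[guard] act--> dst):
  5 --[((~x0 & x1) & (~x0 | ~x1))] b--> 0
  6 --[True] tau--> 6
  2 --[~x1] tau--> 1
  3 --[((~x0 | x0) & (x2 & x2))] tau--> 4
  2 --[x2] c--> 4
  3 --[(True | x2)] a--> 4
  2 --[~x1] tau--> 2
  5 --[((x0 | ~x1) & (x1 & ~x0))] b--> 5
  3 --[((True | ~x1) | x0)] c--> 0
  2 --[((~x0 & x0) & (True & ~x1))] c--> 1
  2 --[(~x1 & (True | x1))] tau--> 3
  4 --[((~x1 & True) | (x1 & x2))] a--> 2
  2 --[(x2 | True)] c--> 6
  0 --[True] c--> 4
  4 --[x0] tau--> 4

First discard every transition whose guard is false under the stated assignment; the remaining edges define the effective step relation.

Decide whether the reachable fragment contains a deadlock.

Reach set: {0,4}
  0: c→4  [1 exit(s)]
  4: tau→4  [1 exit(s)]

Answer: DEADLOCK-FREE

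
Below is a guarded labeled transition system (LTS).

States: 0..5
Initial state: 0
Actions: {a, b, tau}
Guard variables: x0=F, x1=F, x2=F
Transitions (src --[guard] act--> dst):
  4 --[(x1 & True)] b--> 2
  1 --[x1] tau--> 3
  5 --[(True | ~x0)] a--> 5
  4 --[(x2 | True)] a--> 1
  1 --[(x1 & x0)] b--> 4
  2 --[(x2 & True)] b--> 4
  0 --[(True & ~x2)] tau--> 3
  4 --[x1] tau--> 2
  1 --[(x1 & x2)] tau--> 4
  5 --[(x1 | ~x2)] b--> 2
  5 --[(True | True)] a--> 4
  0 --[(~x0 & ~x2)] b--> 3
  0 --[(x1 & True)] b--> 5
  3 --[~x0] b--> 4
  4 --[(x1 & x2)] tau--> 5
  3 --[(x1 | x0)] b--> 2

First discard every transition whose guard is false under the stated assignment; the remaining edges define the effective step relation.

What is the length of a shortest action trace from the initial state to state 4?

Breadth-first toward 4:
  L0 = {0}
  L1 = {3}
  L2 = {4}
depth(4)=2, e.g. b·b

Answer: 2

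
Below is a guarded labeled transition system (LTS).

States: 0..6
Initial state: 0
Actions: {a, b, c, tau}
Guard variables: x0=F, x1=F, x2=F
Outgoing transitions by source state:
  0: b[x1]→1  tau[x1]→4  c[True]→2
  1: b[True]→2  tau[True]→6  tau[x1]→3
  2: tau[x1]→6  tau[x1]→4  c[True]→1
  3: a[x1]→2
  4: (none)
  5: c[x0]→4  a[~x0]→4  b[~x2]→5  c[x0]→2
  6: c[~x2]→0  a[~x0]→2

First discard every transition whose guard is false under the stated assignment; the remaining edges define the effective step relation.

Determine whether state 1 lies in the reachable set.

After dropping false guards: 8 live edges.
Layer 0: {0}
Layer 1: {2}  total {0,2}
Layer 2: {1}  total {0,1,2}
Layer 3: {6}  total {0,1,2,6}
Reachable = {0,1,2,6}
trace reaching 1: c·c

Answer: REACHABLE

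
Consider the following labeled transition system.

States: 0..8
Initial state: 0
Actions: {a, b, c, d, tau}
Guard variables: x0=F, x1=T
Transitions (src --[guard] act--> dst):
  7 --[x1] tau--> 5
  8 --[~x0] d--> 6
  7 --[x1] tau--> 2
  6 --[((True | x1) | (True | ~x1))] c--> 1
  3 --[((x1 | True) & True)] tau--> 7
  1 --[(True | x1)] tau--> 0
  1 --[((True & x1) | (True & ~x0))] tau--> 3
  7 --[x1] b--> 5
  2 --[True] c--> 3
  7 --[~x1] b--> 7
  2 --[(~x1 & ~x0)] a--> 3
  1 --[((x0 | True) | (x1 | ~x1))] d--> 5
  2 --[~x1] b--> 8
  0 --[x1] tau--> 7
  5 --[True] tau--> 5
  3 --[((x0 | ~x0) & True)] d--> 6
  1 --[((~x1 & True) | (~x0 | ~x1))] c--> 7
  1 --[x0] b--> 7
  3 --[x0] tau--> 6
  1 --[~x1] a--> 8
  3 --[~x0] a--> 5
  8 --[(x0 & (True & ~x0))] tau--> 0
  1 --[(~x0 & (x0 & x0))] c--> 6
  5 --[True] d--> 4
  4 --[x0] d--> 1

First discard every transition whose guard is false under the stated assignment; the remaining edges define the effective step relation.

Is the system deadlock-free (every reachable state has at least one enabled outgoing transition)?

Answer: DEADLOCK at state 4

Analysis:
Reachable = {0,1,2,3,4,5,6,7}
  0: tau→7  [deg 1]
  1: c→7  d→5  tau→0  tau→3  [deg 4]
  2: c→3  [deg 1]
  3: a→5  d→6  tau→7  [deg 3]
  4: ∅  [no exit]
  5: d→4  tau→5  [deg 2]
  6: c→1  [deg 1]
  7: b→5  tau→2  tau→5  [deg 3]
trace reaching 4: tau·tau·d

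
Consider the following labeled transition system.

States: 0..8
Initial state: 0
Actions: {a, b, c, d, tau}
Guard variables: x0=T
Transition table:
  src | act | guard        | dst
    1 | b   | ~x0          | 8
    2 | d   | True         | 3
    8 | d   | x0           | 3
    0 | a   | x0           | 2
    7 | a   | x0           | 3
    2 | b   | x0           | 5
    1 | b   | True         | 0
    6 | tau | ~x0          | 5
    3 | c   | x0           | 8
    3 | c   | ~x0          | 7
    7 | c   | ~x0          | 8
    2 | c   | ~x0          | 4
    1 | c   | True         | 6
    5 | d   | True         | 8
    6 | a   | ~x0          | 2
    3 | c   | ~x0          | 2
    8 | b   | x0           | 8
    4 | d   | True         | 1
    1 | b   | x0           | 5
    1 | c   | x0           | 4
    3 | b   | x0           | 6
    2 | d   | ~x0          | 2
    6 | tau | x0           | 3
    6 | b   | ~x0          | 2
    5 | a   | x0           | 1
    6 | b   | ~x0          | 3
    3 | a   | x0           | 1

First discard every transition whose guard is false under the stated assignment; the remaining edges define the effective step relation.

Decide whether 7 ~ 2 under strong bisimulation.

Answer: NOT BISIMILAR

Working:
Refine partition for ~:
  π0 = {{0,1,2,3,4,5,6,7,8}}
  π1 = {{0,7},{1},{2,8},{3},{4},{5},{6}}
  π2 = {{0},{1},{2},{3},{4},{5},{6},{7},{8}}
Fixed point at round 3; 9 class(es).
[7]={7}  [2]={2}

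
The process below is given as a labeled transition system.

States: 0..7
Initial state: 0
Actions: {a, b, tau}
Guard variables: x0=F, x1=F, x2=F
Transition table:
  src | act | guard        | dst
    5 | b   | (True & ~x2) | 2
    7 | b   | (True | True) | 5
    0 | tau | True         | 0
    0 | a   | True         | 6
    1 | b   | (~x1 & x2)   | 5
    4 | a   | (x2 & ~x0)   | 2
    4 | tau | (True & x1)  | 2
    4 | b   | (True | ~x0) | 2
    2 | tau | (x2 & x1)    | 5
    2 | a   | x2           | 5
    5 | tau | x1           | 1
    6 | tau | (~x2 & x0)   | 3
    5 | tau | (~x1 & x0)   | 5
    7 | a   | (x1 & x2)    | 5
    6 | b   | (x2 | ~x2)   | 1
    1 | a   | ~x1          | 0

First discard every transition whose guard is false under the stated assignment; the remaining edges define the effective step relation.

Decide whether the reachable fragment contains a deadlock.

R = {0,1,6}
  0: a→6  tau→0  [2 out]
  1: a→0  [1 out]
  6: b→1  [1 out]

Answer: DEADLOCK-FREE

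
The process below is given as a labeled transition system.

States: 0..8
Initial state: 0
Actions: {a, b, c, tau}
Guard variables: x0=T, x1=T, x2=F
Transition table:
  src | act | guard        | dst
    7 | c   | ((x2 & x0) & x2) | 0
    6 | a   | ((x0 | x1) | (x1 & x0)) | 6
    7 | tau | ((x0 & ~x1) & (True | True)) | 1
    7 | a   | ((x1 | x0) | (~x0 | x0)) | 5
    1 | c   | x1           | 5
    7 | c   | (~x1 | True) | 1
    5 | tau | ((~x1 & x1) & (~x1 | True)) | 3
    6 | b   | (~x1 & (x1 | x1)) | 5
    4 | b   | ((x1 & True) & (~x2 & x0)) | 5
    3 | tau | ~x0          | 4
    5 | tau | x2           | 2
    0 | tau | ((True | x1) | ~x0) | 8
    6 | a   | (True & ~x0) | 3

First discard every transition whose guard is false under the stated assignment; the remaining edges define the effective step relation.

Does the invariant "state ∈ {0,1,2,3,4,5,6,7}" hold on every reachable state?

Answer: INVARIANT VIOLATED at state 8

Working:
Safe = {0,1,2,3,4,5,6,7}
R = {0,8}
  0: safe
  8: outside
counterexample path to 8: tau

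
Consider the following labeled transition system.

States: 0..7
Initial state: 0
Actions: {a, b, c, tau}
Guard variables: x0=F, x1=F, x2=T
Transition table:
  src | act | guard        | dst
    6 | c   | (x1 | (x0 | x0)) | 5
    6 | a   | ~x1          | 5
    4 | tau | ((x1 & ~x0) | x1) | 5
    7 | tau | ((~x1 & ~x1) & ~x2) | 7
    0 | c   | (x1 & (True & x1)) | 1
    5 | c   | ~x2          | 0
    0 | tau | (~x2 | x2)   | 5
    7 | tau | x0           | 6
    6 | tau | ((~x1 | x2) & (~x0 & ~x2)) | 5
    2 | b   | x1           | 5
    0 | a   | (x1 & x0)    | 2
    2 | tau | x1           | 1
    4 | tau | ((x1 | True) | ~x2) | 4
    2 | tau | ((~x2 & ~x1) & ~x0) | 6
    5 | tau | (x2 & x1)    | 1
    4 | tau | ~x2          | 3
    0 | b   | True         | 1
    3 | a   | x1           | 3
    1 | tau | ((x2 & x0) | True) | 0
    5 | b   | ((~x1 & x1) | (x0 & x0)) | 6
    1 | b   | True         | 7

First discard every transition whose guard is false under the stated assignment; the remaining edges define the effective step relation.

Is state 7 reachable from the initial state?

Answer: REACHABLE

Trace:
After dropping false guards: 6 live edges.
L0 = {0}
L1 = {1,5}  now seen {0,1,5}
L2 = {7}  now seen {0,1,5,7}
Reach set: {0,1,5,7}
trace reaching 7: b·b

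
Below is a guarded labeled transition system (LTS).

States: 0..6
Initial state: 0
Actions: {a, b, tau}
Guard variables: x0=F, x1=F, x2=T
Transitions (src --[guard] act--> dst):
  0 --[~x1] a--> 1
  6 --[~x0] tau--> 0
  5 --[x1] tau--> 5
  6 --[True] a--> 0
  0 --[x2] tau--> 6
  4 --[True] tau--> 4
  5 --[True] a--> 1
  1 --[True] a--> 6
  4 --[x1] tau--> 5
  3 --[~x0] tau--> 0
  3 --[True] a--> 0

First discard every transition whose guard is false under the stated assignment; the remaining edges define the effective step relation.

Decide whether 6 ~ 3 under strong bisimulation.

Refine partition for ~:
  P[0] = {{0,1,2,3,4,5,6}}
  P[1] = {{0,3,6},{1,5},{2},{4}}
  P[2] = {{0},{1},{2},{3,6},{4},{5}}
Fixed point at round 3; 6 class(es).
6∈{3,6}, 3∈{3,6}

Answer: BISIMILAR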